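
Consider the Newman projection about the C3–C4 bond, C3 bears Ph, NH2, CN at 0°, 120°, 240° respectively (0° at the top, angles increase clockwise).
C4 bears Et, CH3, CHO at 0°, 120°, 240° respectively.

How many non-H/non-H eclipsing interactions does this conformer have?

3

Non-H eclipsing pairs: Ph(0°)/Et(0°); NH2(120°)/CH3(120°); CN(240°)/CHO(240°) — 3 interactions.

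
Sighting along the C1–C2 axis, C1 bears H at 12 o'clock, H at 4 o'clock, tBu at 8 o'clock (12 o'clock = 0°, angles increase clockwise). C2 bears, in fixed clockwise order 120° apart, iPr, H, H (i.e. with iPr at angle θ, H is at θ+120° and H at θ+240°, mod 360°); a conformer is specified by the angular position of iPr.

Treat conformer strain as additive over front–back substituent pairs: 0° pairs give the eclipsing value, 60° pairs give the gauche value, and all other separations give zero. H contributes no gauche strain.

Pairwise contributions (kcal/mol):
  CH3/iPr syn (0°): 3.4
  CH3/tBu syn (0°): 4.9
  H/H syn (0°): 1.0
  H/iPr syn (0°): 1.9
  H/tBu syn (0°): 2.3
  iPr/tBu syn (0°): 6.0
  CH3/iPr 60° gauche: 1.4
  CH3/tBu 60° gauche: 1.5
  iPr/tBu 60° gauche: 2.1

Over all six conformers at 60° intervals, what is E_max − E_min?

8.0 kcal/mol

iPr at 0° (eclipsed): H–iPr eclipsed, H–H eclipsed, tBu–H eclipsed; 1.9 + 1.0 + 2.3 = 5.2 kcal/mol.
iPr at 60° (staggered): no non-H gauche contacts → 0.0 kcal/mol.
iPr at 120° (eclipsed): H–H eclipsed, H–iPr eclipsed, tBu–H eclipsed; 1.0 + 1.9 + 2.3 = 5.2 kcal/mol.
iPr at 180° (staggered): tBu–iPr gauche; 2.1 = 2.1 kcal/mol.
iPr at 240° (eclipsed): H–H eclipsed, H–H eclipsed, tBu–iPr eclipsed; 1.0 + 1.0 + 6.0 = 8.0 kcal/mol.
iPr at 300° (staggered): tBu–iPr gauche; 2.1 = 2.1 kcal/mol.
Max at 240° (8.0 kcal/mol), min at 60° (0.0 kcal/mol); barrier = 8.0 kcal/mol.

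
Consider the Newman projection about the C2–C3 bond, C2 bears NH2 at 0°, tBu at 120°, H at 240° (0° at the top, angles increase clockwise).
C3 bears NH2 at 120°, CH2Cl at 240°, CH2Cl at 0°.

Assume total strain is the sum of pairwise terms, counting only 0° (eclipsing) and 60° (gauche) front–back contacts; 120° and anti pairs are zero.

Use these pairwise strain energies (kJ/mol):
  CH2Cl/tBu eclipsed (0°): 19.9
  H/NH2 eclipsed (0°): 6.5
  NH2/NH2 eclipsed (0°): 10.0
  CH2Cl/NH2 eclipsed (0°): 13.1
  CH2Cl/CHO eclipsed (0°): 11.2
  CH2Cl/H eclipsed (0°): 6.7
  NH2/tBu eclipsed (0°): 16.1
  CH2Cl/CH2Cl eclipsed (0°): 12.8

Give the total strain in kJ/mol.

This conformer (eclipsed): NH2(0°)/CH2Cl(0°) eclipsed 13.1; tBu(120°)/NH2(120°) eclipsed 16.1; H(240°)/CH2Cl(240°) eclipsed 6.7 → 35.9 kJ/mol.

35.9 kJ/mol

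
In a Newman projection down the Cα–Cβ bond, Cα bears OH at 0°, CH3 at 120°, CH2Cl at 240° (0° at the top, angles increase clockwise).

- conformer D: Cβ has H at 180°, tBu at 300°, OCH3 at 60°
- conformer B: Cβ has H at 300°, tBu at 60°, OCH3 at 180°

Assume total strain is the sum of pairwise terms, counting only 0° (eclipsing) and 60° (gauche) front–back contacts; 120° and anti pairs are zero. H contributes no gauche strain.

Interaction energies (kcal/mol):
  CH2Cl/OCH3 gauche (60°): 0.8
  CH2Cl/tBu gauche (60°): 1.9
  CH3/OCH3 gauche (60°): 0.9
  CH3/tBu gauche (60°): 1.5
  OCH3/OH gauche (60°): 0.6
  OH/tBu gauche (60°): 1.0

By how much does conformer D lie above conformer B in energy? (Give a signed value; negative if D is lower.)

D (staggered): OH–tBu gauche, OH–OCH3 gauche, CH3–OCH3 gauche, CH2Cl–tBu gauche; 1.0 + 0.6 + 0.9 + 1.9 = 4.4 kcal/mol.
B (staggered): OH–tBu gauche, CH3–tBu gauche, CH3–OCH3 gauche, CH2Cl–OCH3 gauche; 1.0 + 1.5 + 0.9 + 0.8 = 4.2 kcal/mol.
E(D) − E(B) = 4.4 − 4.2 = +0.2 kcal/mol.

+0.2 kcal/mol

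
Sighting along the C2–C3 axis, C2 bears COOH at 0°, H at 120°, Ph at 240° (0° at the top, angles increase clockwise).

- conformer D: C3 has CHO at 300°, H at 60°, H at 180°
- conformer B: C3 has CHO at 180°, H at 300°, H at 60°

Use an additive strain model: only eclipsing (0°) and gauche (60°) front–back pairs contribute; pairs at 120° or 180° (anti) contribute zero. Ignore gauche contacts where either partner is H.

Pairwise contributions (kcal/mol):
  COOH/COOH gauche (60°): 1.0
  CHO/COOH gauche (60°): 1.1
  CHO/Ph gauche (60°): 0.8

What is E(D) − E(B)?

+1.1 kcal/mol

D (staggered): COOH–CHO gauche, Ph–CHO gauche; 1.1 + 0.8 = 1.9 kcal/mol.
B (staggered): Ph–CHO gauche; 0.8 = 0.8 kcal/mol.
E(D) − E(B) = 1.9 − 0.8 = +1.1 kcal/mol.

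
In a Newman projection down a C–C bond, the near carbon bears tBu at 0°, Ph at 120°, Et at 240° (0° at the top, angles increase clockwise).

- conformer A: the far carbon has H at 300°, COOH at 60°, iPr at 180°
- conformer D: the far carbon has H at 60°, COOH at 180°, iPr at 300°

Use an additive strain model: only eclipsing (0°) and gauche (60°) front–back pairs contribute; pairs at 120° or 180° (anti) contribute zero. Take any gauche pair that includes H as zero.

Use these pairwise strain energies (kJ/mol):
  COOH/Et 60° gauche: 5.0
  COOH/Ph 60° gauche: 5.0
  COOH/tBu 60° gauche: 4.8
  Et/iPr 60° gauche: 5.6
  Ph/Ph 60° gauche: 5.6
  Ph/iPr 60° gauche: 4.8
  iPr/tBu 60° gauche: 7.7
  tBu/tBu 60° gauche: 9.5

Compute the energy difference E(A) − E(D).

-3.1 kJ/mol

A (staggered): tBu–COOH gauche, Ph–COOH gauche, Ph–iPr gauche, Et–iPr gauche; 4.8 + 5.0 + 4.8 + 5.6 = 20.2 kJ/mol.
D (staggered): tBu–iPr gauche, Ph–COOH gauche, Et–COOH gauche, Et–iPr gauche; 7.7 + 5.0 + 5.0 + 5.6 = 23.3 kJ/mol.
E(A) − E(D) = 20.2 − 23.3 = -3.1 kJ/mol.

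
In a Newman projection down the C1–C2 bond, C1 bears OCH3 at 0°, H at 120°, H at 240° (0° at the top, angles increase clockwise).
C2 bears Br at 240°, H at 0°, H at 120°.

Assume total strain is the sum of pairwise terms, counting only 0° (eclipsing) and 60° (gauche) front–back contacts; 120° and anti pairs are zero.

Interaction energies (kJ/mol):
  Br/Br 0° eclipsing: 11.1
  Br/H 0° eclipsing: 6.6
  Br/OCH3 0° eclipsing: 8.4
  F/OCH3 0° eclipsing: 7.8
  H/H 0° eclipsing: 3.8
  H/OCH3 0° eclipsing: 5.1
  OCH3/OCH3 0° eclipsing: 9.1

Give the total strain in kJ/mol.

This conformer (eclipsed): OCH3(0°)/H(0°) eclipsed 5.1; H(120°)/H(120°) eclipsed 3.8; H(240°)/Br(240°) eclipsed 6.6 → 15.5 kJ/mol.

15.5 kJ/mol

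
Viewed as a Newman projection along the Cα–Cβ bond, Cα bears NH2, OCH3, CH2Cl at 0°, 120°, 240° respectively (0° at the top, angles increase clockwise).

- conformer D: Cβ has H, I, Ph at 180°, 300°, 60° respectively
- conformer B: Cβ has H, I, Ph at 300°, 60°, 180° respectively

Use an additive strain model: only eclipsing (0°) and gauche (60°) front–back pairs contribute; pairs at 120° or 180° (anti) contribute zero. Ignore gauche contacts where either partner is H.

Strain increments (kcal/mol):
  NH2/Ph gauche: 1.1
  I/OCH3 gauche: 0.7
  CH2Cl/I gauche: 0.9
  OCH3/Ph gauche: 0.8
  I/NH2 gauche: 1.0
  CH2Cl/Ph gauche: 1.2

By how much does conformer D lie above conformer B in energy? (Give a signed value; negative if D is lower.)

D (staggered): NH2(0°)/I(300°) gauche 1.0; NH2(0°)/Ph(60°) gauche 1.1; OCH3(120°)/Ph(60°) gauche 0.8; CH2Cl(240°)/I(300°) gauche 0.9 → 3.8 kcal/mol.
B (staggered): NH2(0°)/I(60°) gauche 1.0; OCH3(120°)/I(60°) gauche 0.7; OCH3(120°)/Ph(180°) gauche 0.8; CH2Cl(240°)/Ph(180°) gauche 1.2 → 3.7 kcal/mol.
E(D) − E(B) = 3.8 − 3.7 = +0.1 kcal/mol.

+0.1 kcal/mol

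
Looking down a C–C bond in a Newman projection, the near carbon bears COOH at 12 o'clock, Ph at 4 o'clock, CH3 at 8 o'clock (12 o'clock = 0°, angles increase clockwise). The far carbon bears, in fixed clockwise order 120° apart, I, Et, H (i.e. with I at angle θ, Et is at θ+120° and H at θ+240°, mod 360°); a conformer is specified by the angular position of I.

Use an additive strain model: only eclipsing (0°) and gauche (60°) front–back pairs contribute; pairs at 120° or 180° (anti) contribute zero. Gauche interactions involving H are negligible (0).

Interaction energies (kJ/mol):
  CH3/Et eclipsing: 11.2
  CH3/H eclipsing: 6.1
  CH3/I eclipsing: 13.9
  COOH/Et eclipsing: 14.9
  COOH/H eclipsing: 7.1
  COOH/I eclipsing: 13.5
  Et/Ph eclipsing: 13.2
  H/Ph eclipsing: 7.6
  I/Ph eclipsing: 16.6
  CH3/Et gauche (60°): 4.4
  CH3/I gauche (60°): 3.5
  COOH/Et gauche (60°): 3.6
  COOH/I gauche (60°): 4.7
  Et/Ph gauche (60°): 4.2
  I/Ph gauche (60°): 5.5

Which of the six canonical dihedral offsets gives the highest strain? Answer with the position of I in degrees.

240°

I at 0° (eclipsed): COOH(0°)/I(0°) eclipsed 13.5; Ph(120°)/Et(120°) eclipsed 13.2; CH3(240°)/H(240°) eclipsed 6.1 → 32.8 kJ/mol.
I at 60° (staggered): COOH(0°)/I(60°) gauche 4.7; Ph(120°)/I(60°) gauche 5.5; Ph(120°)/Et(180°) gauche 4.2; CH3(240°)/Et(180°) gauche 4.4 → 18.8 kJ/mol.
I at 120° (eclipsed): COOH(0°)/H(0°) eclipsed 7.1; Ph(120°)/I(120°) eclipsed 16.6; CH3(240°)/Et(240°) eclipsed 11.2 → 34.9 kJ/mol.
I at 180° (staggered): COOH(0°)/Et(300°) gauche 3.6; Ph(120°)/I(180°) gauche 5.5; CH3(240°)/I(180°) gauche 3.5; CH3(240°)/Et(300°) gauche 4.4 → 17.0 kJ/mol.
I at 240° (eclipsed): COOH(0°)/Et(0°) eclipsed 14.9; Ph(120°)/H(120°) eclipsed 7.6; CH3(240°)/I(240°) eclipsed 13.9 → 36.4 kJ/mol.
I at 300° (staggered): COOH(0°)/I(300°) gauche 4.7; COOH(0°)/Et(60°) gauche 3.6; Ph(120°)/Et(60°) gauche 4.2; CH3(240°)/I(300°) gauche 3.5 → 16.0 kJ/mol.
The maximum (36.4 kJ/mol) occurs with I at 240°.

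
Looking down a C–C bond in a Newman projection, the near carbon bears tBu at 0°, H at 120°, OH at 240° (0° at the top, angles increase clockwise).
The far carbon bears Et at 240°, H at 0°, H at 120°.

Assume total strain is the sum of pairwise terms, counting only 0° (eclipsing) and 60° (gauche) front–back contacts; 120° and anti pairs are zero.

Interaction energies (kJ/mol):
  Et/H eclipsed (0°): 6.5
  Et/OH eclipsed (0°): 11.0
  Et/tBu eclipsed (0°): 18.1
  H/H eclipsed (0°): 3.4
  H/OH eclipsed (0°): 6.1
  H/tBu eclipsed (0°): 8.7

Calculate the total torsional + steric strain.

23.1 kJ/mol

This conformer (eclipsed): tBu(0°)/H(0°) eclipsed 8.7; H(120°)/H(120°) eclipsed 3.4; OH(240°)/Et(240°) eclipsed 11.0 → 23.1 kJ/mol.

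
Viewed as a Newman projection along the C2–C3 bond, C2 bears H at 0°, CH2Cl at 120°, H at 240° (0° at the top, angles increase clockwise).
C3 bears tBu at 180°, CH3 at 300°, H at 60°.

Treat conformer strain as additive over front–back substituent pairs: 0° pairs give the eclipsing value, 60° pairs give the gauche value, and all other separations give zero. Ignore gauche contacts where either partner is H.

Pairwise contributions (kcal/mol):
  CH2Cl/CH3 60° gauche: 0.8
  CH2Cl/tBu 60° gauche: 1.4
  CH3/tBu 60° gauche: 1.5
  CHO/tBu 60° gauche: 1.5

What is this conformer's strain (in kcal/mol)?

1.4 kcal/mol

This conformer is staggered. CH2Cl at 120° is gauche with tBu at 180° (1.4). Total 1.4 kcal/mol.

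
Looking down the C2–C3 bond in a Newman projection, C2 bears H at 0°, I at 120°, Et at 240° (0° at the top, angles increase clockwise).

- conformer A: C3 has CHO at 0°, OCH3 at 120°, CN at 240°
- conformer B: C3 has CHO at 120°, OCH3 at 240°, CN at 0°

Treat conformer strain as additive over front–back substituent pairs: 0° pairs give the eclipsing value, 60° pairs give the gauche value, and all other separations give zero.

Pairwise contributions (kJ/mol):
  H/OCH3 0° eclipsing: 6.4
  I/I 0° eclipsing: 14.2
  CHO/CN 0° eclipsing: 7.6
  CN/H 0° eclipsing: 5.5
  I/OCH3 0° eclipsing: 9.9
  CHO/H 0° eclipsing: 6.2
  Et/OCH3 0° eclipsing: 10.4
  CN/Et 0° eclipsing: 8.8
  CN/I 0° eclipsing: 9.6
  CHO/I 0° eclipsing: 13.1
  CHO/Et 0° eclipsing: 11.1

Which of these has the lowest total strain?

A

A (eclipsed): H–CHO eclipsed, I–OCH3 eclipsed, Et–CN eclipsed; 6.2 + 9.9 + 8.8 = 24.9 kJ/mol.
B (eclipsed): H–CN eclipsed, I–CHO eclipsed, Et–OCH3 eclipsed; 5.5 + 13.1 + 10.4 = 29.0 kJ/mol.
A has the lowest total (24.9 kJ/mol).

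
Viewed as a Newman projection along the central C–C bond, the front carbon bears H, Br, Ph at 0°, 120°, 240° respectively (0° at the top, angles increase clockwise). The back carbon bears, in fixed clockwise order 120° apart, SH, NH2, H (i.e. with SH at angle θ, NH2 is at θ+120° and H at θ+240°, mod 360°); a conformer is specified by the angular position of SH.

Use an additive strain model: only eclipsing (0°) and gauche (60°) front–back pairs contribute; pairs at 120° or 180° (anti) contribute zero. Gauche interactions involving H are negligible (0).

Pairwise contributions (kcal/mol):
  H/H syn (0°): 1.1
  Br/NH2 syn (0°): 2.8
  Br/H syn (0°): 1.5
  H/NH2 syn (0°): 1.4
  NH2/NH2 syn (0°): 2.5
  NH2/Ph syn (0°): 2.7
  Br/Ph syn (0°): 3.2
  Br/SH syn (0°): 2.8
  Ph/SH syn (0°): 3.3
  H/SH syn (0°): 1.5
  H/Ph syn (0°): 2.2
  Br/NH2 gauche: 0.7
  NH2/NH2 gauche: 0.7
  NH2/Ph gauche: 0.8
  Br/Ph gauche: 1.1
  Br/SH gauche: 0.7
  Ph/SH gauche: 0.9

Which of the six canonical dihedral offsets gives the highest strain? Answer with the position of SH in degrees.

120°

SH at 0° (eclipsed): H(0°)/SH(0°) eclipsed 1.5; Br(120°)/NH2(120°) eclipsed 2.8; Ph(240°)/H(240°) eclipsed 2.2 → 6.5 kcal/mol.
SH at 60° (staggered): Br(120°)/SH(60°) gauche 0.7; Br(120°)/NH2(180°) gauche 0.7; Ph(240°)/NH2(180°) gauche 0.8 → 2.2 kcal/mol.
SH at 120° (eclipsed): H(0°)/H(0°) eclipsed 1.1; Br(120°)/SH(120°) eclipsed 2.8; Ph(240°)/NH2(240°) eclipsed 2.7 → 6.6 kcal/mol.
SH at 180° (staggered): Br(120°)/SH(180°) gauche 0.7; Ph(240°)/SH(180°) gauche 0.9; Ph(240°)/NH2(300°) gauche 0.8 → 2.4 kcal/mol.
SH at 240° (eclipsed): H(0°)/NH2(0°) eclipsed 1.4; Br(120°)/H(120°) eclipsed 1.5; Ph(240°)/SH(240°) eclipsed 3.3 → 6.2 kcal/mol.
SH at 300° (staggered): Br(120°)/NH2(60°) gauche 0.7; Ph(240°)/SH(300°) gauche 0.9 → 1.6 kcal/mol.
The maximum (6.6 kcal/mol) occurs with SH at 120°.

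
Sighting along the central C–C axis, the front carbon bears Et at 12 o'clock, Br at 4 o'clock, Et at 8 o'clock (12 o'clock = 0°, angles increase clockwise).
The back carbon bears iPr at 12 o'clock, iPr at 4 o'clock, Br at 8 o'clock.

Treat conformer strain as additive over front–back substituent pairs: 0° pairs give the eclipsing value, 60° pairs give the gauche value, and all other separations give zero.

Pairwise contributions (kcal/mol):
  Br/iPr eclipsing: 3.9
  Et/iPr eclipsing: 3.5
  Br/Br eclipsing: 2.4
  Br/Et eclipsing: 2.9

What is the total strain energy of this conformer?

This conformer (eclipsed): Et(0°)/iPr(0°) eclipsed 3.5; Br(120°)/iPr(120°) eclipsed 3.9; Et(240°)/Br(240°) eclipsed 2.9 → 10.3 kcal/mol.

10.3 kcal/mol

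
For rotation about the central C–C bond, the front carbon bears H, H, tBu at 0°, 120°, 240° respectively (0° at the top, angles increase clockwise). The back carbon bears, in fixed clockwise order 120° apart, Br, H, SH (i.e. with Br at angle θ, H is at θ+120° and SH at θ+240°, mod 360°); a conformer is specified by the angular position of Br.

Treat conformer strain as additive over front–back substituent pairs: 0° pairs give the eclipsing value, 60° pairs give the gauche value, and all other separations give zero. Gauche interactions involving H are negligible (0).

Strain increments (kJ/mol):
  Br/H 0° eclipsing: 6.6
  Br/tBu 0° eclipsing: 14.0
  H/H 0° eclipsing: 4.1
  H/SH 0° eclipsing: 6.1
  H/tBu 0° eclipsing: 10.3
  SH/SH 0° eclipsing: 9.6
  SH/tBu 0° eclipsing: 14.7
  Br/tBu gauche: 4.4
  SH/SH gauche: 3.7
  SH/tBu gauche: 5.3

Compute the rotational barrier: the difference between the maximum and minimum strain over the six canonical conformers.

21.0 kJ/mol

Br at 0° (eclipsed): H–Br eclipsed, H–H eclipsed, tBu–SH eclipsed; 6.6 + 4.1 + 14.7 = 25.4 kJ/mol.
Br at 60° (staggered): tBu–SH gauche; 5.3 = 5.3 kJ/mol.
Br at 120° (eclipsed): H–SH eclipsed, H–Br eclipsed, tBu–H eclipsed; 6.1 + 6.6 + 10.3 = 23.0 kJ/mol.
Br at 180° (staggered): tBu–Br gauche; 4.4 = 4.4 kJ/mol.
Br at 240° (eclipsed): H–H eclipsed, H–SH eclipsed, tBu–Br eclipsed; 4.1 + 6.1 + 14.0 = 24.2 kJ/mol.
Br at 300° (staggered): tBu–Br gauche, tBu–SH gauche; 4.4 + 5.3 = 9.7 kJ/mol.
Max at 0° (25.4 kJ/mol), min at 180° (4.4 kJ/mol); barrier = 21.0 kJ/mol.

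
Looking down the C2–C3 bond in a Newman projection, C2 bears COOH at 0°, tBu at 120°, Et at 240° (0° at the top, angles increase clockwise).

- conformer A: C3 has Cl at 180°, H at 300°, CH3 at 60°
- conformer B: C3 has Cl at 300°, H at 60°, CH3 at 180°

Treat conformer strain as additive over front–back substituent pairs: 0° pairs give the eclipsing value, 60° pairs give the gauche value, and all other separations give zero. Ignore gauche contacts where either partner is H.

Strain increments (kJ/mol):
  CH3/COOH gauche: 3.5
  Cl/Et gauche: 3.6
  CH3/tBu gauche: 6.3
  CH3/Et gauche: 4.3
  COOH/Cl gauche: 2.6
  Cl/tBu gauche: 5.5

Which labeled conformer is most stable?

B

A is staggered. COOH at 0° is gauche with CH3 at 60° (3.5); tBu at 120° is gauche with Cl at 180° (5.5); tBu at 120° is gauche with CH3 at 60° (6.3); Et at 240° is gauche with Cl at 180° (3.6). Total 18.9 kJ/mol.
B is staggered. COOH at 0° is gauche with Cl at 300° (2.6); tBu at 120° is gauche with CH3 at 180° (6.3); Et at 240° is gauche with Cl at 300° (3.6); Et at 240° is gauche with CH3 at 180° (4.3). Total 16.8 kJ/mol.
B has the lowest total (16.8 kJ/mol).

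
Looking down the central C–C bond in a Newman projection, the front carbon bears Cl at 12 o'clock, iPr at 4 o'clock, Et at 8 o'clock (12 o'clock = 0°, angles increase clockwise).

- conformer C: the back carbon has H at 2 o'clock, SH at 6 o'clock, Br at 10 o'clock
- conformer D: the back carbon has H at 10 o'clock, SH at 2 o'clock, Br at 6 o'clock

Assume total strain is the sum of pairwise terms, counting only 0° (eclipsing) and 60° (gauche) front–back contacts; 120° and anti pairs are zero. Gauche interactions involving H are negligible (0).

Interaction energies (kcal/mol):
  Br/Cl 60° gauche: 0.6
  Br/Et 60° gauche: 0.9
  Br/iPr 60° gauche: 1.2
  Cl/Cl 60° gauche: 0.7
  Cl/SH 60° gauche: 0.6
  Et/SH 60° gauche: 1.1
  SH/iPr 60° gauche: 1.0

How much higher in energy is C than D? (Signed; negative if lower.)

-0.1 kcal/mol

C (staggered): Cl(0°)/Br(300°) gauche 0.6; iPr(120°)/SH(180°) gauche 1.0; Et(240°)/SH(180°) gauche 1.1; Et(240°)/Br(300°) gauche 0.9 → 3.6 kcal/mol.
D (staggered): Cl(0°)/SH(60°) gauche 0.6; iPr(120°)/SH(60°) gauche 1.0; iPr(120°)/Br(180°) gauche 1.2; Et(240°)/Br(180°) gauche 0.9 → 3.7 kcal/mol.
E(C) − E(D) = 3.6 − 3.7 = -0.1 kcal/mol.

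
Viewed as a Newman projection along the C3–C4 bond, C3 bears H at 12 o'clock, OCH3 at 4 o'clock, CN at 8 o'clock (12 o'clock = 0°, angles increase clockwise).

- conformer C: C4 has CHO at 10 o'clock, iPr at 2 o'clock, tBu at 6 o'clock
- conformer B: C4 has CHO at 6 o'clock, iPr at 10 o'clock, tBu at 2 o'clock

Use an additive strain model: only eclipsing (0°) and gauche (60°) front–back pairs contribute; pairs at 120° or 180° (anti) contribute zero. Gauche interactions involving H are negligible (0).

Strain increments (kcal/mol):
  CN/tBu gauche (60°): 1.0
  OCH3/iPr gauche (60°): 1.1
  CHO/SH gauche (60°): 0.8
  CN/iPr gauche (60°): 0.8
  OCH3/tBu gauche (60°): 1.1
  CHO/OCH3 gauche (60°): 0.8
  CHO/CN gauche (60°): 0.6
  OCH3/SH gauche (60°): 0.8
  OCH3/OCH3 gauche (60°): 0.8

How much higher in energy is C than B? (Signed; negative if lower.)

C is staggered. OCH3 at 120° is gauche with iPr at 60° (1.1); OCH3 at 120° is gauche with tBu at 180° (1.1); CN at 240° is gauche with CHO at 300° (0.6); CN at 240° is gauche with tBu at 180° (1.0). Total 3.8 kcal/mol.
B is staggered. OCH3 at 120° is gauche with CHO at 180° (0.8); OCH3 at 120° is gauche with tBu at 60° (1.1); CN at 240° is gauche with CHO at 180° (0.6); CN at 240° is gauche with iPr at 300° (0.8). Total 3.3 kcal/mol.
E(C) − E(B) = 3.8 − 3.3 = +0.5 kcal/mol.

+0.5 kcal/mol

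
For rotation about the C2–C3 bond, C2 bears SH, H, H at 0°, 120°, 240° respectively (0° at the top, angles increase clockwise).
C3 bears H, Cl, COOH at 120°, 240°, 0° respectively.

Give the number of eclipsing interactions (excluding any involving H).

1

Non-H eclipsing pairs: SH(0°)/COOH(0°) — 1 interaction.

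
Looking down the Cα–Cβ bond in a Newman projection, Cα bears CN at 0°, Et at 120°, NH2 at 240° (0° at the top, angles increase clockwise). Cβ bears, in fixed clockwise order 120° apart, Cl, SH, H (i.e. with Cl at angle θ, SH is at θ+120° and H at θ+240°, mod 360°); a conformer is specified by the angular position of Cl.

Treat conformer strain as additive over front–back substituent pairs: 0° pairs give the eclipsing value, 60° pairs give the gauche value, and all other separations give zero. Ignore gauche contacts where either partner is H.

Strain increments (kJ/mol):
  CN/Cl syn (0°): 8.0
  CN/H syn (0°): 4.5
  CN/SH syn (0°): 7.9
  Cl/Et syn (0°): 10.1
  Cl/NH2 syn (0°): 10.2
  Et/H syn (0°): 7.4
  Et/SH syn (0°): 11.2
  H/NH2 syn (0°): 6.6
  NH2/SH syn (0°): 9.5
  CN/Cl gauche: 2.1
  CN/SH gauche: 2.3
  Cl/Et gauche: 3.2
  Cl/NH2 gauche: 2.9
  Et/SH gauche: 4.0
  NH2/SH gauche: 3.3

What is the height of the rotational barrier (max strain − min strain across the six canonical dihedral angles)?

14.5 kJ/mol

Cl at 0° (eclipsed): CN–Cl eclipsed, Et–SH eclipsed, NH2–H eclipsed; 8.0 + 11.2 + 6.6 = 25.8 kJ/mol.
Cl at 60° (staggered): CN–Cl gauche, Et–Cl gauche, Et–SH gauche, NH2–SH gauche; 2.1 + 3.2 + 4.0 + 3.3 = 12.6 kJ/mol.
Cl at 120° (eclipsed): CN–H eclipsed, Et–Cl eclipsed, NH2–SH eclipsed; 4.5 + 10.1 + 9.5 = 24.1 kJ/mol.
Cl at 180° (staggered): CN–SH gauche, Et–Cl gauche, NH2–Cl gauche, NH2–SH gauche; 2.3 + 3.2 + 2.9 + 3.3 = 11.7 kJ/mol.
Cl at 240° (eclipsed): CN–SH eclipsed, Et–H eclipsed, NH2–Cl eclipsed; 7.9 + 7.4 + 10.2 = 25.5 kJ/mol.
Cl at 300° (staggered): CN–Cl gauche, CN–SH gauche, Et–SH gauche, NH2–Cl gauche; 2.1 + 2.3 + 4.0 + 2.9 = 11.3 kJ/mol.
Max at 0° (25.8 kJ/mol), min at 300° (11.3 kJ/mol); barrier = 14.5 kJ/mol.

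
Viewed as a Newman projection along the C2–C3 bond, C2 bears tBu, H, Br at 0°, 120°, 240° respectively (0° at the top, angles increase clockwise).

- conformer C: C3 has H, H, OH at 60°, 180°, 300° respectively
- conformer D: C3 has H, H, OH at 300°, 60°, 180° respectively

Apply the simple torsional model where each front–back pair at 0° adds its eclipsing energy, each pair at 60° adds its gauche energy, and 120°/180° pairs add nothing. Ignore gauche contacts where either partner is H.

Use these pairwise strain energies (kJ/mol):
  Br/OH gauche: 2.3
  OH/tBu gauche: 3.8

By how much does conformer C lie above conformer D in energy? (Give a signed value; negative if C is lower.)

C (staggered): tBu(0°)/OH(300°) gauche 3.8; Br(240°)/OH(300°) gauche 2.3 → 6.1 kJ/mol.
D (staggered): Br(240°)/OH(180°) gauche 2.3 → 2.3 kJ/mol.
E(C) − E(D) = 6.1 − 2.3 = +3.8 kJ/mol.

+3.8 kJ/mol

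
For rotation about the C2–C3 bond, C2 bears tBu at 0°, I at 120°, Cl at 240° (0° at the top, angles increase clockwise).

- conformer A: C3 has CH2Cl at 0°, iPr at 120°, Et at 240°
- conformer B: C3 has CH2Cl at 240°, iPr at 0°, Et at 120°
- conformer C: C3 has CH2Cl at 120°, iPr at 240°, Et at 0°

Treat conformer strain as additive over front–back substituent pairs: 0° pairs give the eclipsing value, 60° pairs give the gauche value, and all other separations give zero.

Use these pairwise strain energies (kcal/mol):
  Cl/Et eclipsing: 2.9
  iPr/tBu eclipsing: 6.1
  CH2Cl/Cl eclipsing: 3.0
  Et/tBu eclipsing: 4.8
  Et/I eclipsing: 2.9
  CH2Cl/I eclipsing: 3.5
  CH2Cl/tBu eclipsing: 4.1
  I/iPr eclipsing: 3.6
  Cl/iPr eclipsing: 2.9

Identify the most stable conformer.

A

A is eclipsed. tBu at 0° is eclipsed with CH2Cl at 0° (4.1); I at 120° is eclipsed with iPr at 120° (3.6); Cl at 240° is eclipsed with Et at 240° (2.9). Total 10.6 kcal/mol.
B is eclipsed. tBu at 0° is eclipsed with iPr at 0° (6.1); I at 120° is eclipsed with Et at 120° (2.9); Cl at 240° is eclipsed with CH2Cl at 240° (3.0). Total 12.0 kcal/mol.
C is eclipsed. tBu at 0° is eclipsed with Et at 0° (4.8); I at 120° is eclipsed with CH2Cl at 120° (3.5); Cl at 240° is eclipsed with iPr at 240° (2.9). Total 11.2 kcal/mol.
A has the lowest total (10.6 kcal/mol).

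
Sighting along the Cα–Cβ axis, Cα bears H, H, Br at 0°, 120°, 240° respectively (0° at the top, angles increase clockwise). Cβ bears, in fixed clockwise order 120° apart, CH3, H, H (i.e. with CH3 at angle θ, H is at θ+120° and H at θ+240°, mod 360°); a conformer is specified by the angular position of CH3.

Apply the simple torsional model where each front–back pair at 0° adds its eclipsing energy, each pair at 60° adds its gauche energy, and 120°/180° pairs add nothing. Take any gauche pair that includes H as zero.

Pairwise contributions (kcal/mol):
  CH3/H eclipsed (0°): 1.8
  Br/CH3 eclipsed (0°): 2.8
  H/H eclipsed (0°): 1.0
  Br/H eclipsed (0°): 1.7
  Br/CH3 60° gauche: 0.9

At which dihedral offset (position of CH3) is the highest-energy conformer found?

CH3 at 0° (eclipsed): H–CH3 eclipsed, H–H eclipsed, Br–H eclipsed; 1.8 + 1.0 + 1.7 = 4.5 kcal/mol.
CH3 at 60° (staggered): no non-H gauche contacts → 0.0 kcal/mol.
CH3 at 120° (eclipsed): H–H eclipsed, H–CH3 eclipsed, Br–H eclipsed; 1.0 + 1.8 + 1.7 = 4.5 kcal/mol.
CH3 at 180° (staggered): Br–CH3 gauche; 0.9 = 0.9 kcal/mol.
CH3 at 240° (eclipsed): H–H eclipsed, H–H eclipsed, Br–CH3 eclipsed; 1.0 + 1.0 + 2.8 = 4.8 kcal/mol.
CH3 at 300° (staggered): Br–CH3 gauche; 0.9 = 0.9 kcal/mol.
The maximum (4.8 kcal/mol) occurs with CH3 at 240°.

240°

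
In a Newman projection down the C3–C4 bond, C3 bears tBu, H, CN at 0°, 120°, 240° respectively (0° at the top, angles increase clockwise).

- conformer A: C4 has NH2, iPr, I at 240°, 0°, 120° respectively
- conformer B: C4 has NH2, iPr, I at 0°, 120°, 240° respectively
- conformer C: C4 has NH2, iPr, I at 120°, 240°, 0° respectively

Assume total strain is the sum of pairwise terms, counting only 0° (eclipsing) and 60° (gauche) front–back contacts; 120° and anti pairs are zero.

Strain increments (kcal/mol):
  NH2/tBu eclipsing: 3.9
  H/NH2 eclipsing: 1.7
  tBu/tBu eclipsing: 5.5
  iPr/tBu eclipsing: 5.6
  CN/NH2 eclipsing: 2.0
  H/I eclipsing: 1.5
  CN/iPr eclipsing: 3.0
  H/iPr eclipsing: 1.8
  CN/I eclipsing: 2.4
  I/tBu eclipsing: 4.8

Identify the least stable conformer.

A (eclipsed): tBu(0°)/iPr(0°) eclipsed 5.6; H(120°)/I(120°) eclipsed 1.5; CN(240°)/NH2(240°) eclipsed 2.0 → 9.1 kcal/mol.
B (eclipsed): tBu(0°)/NH2(0°) eclipsed 3.9; H(120°)/iPr(120°) eclipsed 1.8; CN(240°)/I(240°) eclipsed 2.4 → 8.1 kcal/mol.
C (eclipsed): tBu(0°)/I(0°) eclipsed 4.8; H(120°)/NH2(120°) eclipsed 1.7; CN(240°)/iPr(240°) eclipsed 3.0 → 9.5 kcal/mol.
C has the highest total (9.5 kcal/mol).

C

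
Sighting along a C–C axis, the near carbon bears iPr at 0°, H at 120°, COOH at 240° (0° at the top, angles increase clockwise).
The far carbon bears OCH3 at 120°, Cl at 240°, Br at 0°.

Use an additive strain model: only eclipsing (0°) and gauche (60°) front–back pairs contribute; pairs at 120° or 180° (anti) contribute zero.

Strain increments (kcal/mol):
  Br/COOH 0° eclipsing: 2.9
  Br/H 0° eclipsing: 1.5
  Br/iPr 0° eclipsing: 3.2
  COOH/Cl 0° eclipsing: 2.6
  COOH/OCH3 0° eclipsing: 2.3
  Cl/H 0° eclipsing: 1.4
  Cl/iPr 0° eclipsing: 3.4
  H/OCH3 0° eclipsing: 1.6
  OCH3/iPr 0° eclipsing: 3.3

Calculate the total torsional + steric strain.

7.4 kcal/mol

This conformer (eclipsed): iPr(0°)/Br(0°) eclipsed 3.2; H(120°)/OCH3(120°) eclipsed 1.6; COOH(240°)/Cl(240°) eclipsed 2.6 → 7.4 kcal/mol.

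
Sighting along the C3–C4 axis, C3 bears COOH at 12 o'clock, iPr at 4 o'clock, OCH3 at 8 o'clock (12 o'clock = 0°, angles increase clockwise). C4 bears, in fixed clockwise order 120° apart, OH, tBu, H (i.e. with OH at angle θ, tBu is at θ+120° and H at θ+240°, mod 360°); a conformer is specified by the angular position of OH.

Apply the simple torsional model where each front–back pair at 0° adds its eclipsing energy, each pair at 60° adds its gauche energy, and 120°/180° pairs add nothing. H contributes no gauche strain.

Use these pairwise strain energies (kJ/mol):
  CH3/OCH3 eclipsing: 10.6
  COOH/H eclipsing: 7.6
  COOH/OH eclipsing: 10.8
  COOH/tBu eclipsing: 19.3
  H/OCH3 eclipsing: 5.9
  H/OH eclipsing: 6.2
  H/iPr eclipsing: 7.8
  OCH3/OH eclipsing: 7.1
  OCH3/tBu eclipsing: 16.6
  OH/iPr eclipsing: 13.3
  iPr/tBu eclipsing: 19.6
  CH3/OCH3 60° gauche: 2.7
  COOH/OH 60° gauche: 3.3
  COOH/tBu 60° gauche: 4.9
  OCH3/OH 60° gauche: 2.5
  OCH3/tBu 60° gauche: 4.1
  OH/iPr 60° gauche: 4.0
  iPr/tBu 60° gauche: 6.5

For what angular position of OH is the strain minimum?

180°

OH at 0° (eclipsed): COOH(0°)/OH(0°) eclipsed 10.8; iPr(120°)/tBu(120°) eclipsed 19.6; OCH3(240°)/H(240°) eclipsed 5.9 → 36.3 kJ/mol.
OH at 60° (staggered): COOH(0°)/OH(60°) gauche 3.3; iPr(120°)/OH(60°) gauche 4.0; iPr(120°)/tBu(180°) gauche 6.5; OCH3(240°)/tBu(180°) gauche 4.1 → 17.9 kJ/mol.
OH at 120° (eclipsed): COOH(0°)/H(0°) eclipsed 7.6; iPr(120°)/OH(120°) eclipsed 13.3; OCH3(240°)/tBu(240°) eclipsed 16.6 → 37.5 kJ/mol.
OH at 180° (staggered): COOH(0°)/tBu(300°) gauche 4.9; iPr(120°)/OH(180°) gauche 4.0; OCH3(240°)/OH(180°) gauche 2.5; OCH3(240°)/tBu(300°) gauche 4.1 → 15.5 kJ/mol.
OH at 240° (eclipsed): COOH(0°)/tBu(0°) eclipsed 19.3; iPr(120°)/H(120°) eclipsed 7.8; OCH3(240°)/OH(240°) eclipsed 7.1 → 34.2 kJ/mol.
OH at 300° (staggered): COOH(0°)/OH(300°) gauche 3.3; COOH(0°)/tBu(60°) gauche 4.9; iPr(120°)/tBu(60°) gauche 6.5; OCH3(240°)/OH(300°) gauche 2.5 → 17.2 kJ/mol.
The minimum (15.5 kJ/mol) occurs with OH at 180°.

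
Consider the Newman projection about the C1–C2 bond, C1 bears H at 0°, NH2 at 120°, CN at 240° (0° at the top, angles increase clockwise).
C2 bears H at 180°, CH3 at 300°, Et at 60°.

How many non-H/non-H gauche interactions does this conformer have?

Non-H gauche pairs: NH2(120°)/Et(60°); CN(240°)/CH3(300°) — 2 interactions.

2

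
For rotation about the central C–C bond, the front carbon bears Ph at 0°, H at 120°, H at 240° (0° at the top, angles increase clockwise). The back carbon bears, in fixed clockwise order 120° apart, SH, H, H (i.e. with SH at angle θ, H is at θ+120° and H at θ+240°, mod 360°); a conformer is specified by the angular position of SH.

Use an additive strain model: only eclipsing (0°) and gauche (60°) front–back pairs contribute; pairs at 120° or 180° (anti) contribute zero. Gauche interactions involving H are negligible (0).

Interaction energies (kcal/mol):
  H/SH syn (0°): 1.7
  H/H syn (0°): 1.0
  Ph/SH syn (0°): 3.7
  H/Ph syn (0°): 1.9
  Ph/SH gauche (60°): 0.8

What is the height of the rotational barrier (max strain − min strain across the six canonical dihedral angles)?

SH at 0° (eclipsed): Ph–SH eclipsed, H–H eclipsed, H–H eclipsed; 3.7 + 1.0 + 1.0 = 5.7 kcal/mol.
SH at 60° (staggered): Ph–SH gauche; 0.8 = 0.8 kcal/mol.
SH at 120° (eclipsed): Ph–H eclipsed, H–SH eclipsed, H–H eclipsed; 1.9 + 1.7 + 1.0 = 4.6 kcal/mol.
SH at 180° (staggered): no non-H gauche contacts → 0.0 kcal/mol.
SH at 240° (eclipsed): Ph–H eclipsed, H–H eclipsed, H–SH eclipsed; 1.9 + 1.0 + 1.7 = 4.6 kcal/mol.
SH at 300° (staggered): Ph–SH gauche; 0.8 = 0.8 kcal/mol.
Max at 0° (5.7 kcal/mol), min at 180° (0.0 kcal/mol); barrier = 5.7 kcal/mol.

5.7 kcal/mol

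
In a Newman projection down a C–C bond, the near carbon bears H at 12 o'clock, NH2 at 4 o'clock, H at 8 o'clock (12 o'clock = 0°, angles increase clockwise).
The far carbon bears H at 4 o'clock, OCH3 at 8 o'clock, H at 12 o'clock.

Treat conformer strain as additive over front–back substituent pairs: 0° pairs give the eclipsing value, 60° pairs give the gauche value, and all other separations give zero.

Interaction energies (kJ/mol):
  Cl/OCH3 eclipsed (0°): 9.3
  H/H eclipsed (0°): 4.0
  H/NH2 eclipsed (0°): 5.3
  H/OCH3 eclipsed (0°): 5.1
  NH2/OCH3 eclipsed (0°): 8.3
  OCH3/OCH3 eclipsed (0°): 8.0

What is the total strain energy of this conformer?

This conformer (eclipsed): H(0°)/H(0°) eclipsed 4.0; NH2(120°)/H(120°) eclipsed 5.3; H(240°)/OCH3(240°) eclipsed 5.1 → 14.4 kJ/mol.

14.4 kJ/mol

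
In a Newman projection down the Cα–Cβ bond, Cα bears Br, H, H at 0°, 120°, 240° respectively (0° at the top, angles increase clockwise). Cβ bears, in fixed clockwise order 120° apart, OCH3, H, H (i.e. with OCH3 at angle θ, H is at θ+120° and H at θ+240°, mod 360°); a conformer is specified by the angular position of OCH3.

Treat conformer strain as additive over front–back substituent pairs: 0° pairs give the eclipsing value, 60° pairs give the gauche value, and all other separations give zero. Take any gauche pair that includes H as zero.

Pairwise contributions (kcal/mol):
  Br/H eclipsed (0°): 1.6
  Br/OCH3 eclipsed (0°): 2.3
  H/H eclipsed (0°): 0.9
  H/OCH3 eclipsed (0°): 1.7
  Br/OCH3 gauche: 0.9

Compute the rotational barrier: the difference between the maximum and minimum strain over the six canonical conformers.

OCH3 at 0° is eclipsed. Br at 0° is eclipsed with OCH3 at 0° (2.3); H at 120° is eclipsed with H at 120° (0.9); H at 240° is eclipsed with H at 240° (0.9). Total 4.1 kcal/mol.
OCH3 at 60° is staggered. Br at 0° is gauche with OCH3 at 60° (0.9). Total 0.9 kcal/mol.
OCH3 at 120° is eclipsed. Br at 0° is eclipsed with H at 0° (1.6); H at 120° is eclipsed with OCH3 at 120° (1.7); H at 240° is eclipsed with H at 240° (0.9). Total 4.2 kcal/mol.
OCH3 at 180° (staggered): no non-H gauche contacts → 0.0 kcal/mol.
OCH3 at 240° is eclipsed. Br at 0° is eclipsed with H at 0° (1.6); H at 120° is eclipsed with H at 120° (0.9); H at 240° is eclipsed with OCH3 at 240° (1.7). Total 4.2 kcal/mol.
OCH3 at 300° is staggered. Br at 0° is gauche with OCH3 at 300° (0.9). Total 0.9 kcal/mol.
Max at 120° (4.2 kcal/mol), min at 180° (0.0 kcal/mol); barrier = 4.2 kcal/mol.

4.2 kcal/mol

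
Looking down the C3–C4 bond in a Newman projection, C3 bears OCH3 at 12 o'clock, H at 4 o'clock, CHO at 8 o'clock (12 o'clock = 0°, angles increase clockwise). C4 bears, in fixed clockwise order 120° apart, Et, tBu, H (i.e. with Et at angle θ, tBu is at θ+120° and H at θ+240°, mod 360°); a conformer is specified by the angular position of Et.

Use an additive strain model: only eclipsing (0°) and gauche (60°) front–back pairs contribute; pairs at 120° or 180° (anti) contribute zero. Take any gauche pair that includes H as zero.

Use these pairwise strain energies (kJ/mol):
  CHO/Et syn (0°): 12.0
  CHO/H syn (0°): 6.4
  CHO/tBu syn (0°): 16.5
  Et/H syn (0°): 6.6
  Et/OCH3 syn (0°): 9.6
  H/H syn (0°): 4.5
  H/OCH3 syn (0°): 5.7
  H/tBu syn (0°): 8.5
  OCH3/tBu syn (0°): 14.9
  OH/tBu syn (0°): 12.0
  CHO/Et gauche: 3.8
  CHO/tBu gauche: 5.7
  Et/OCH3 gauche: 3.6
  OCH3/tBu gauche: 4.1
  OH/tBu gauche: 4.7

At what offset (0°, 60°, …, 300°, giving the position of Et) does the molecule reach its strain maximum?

240°

Et at 0° (eclipsed): OCH3(0°)/Et(0°) eclipsed 9.6; H(120°)/tBu(120°) eclipsed 8.5; CHO(240°)/H(240°) eclipsed 6.4 → 24.5 kJ/mol.
Et at 60° (staggered): OCH3(0°)/Et(60°) gauche 3.6; CHO(240°)/tBu(180°) gauche 5.7 → 9.3 kJ/mol.
Et at 120° (eclipsed): OCH3(0°)/H(0°) eclipsed 5.7; H(120°)/Et(120°) eclipsed 6.6; CHO(240°)/tBu(240°) eclipsed 16.5 → 28.8 kJ/mol.
Et at 180° (staggered): OCH3(0°)/tBu(300°) gauche 4.1; CHO(240°)/Et(180°) gauche 3.8; CHO(240°)/tBu(300°) gauche 5.7 → 13.6 kJ/mol.
Et at 240° (eclipsed): OCH3(0°)/tBu(0°) eclipsed 14.9; H(120°)/H(120°) eclipsed 4.5; CHO(240°)/Et(240°) eclipsed 12.0 → 31.4 kJ/mol.
Et at 300° (staggered): OCH3(0°)/Et(300°) gauche 3.6; OCH3(0°)/tBu(60°) gauche 4.1; CHO(240°)/Et(300°) gauche 3.8 → 11.5 kJ/mol.
The maximum (31.4 kJ/mol) occurs with Et at 240°.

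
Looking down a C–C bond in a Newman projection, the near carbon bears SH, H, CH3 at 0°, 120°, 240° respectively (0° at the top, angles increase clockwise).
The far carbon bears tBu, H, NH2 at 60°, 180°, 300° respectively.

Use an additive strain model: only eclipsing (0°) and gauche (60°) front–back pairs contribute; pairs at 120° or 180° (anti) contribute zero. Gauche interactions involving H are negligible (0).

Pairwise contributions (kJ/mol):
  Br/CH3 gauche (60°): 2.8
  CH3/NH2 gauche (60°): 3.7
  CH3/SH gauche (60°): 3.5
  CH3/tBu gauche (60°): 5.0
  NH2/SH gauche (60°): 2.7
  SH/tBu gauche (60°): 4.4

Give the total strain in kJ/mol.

This conformer (staggered): SH(0°)/tBu(60°) gauche 4.4; SH(0°)/NH2(300°) gauche 2.7; CH3(240°)/NH2(300°) gauche 3.7 → 10.8 kJ/mol.

10.8 kJ/mol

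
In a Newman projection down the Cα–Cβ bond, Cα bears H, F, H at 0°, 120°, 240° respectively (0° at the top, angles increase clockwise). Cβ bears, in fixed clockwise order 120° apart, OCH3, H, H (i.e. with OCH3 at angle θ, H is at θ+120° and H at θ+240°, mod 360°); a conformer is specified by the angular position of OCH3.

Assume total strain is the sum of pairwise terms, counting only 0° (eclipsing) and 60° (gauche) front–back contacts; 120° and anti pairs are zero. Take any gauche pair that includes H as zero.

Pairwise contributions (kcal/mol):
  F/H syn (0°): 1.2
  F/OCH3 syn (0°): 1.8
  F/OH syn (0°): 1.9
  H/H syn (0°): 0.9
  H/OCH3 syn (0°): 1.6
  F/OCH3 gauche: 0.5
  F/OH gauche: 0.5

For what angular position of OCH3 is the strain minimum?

300°

OCH3 at 0° (eclipsed): H(0°)/OCH3(0°) eclipsed 1.6; F(120°)/H(120°) eclipsed 1.2; H(240°)/H(240°) eclipsed 0.9 → 3.7 kcal/mol.
OCH3 at 60° (staggered): F(120°)/OCH3(60°) gauche 0.5 → 0.5 kcal/mol.
OCH3 at 120° (eclipsed): H(0°)/H(0°) eclipsed 0.9; F(120°)/OCH3(120°) eclipsed 1.8; H(240°)/H(240°) eclipsed 0.9 → 3.6 kcal/mol.
OCH3 at 180° (staggered): F(120°)/OCH3(180°) gauche 0.5 → 0.5 kcal/mol.
OCH3 at 240° (eclipsed): H(0°)/H(0°) eclipsed 0.9; F(120°)/H(120°) eclipsed 1.2; H(240°)/OCH3(240°) eclipsed 1.6 → 3.7 kcal/mol.
OCH3 at 300° (staggered): no non-H gauche contacts → 0.0 kcal/mol.
The minimum (0.0 kcal/mol) occurs with OCH3 at 300°.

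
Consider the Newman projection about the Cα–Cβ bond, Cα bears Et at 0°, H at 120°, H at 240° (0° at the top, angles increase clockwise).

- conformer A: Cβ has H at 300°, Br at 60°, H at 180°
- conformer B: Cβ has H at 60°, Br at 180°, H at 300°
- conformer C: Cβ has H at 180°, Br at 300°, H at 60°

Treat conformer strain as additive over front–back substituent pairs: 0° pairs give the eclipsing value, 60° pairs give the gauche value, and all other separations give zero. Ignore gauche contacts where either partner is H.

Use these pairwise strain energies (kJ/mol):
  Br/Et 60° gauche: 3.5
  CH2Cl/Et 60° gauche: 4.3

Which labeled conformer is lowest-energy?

B

A (staggered): Et(0°)/Br(60°) gauche 3.5 → 3.5 kJ/mol.
B (staggered): no non-H gauche contacts → 0.0 kJ/mol.
C (staggered): Et(0°)/Br(300°) gauche 3.5 → 3.5 kJ/mol.
B has the lowest total (0.0 kJ/mol).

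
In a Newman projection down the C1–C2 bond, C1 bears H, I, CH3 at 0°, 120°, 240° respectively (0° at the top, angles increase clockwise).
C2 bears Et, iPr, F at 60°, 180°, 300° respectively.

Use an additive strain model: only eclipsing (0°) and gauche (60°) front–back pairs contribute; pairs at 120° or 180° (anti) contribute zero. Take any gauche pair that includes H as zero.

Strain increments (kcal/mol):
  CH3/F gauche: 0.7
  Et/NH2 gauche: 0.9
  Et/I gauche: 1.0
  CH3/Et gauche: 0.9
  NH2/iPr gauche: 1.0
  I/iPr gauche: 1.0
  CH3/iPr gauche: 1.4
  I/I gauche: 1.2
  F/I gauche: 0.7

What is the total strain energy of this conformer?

4.1 kcal/mol

This conformer (staggered): I(120°)/Et(60°) gauche 1.0; I(120°)/iPr(180°) gauche 1.0; CH3(240°)/iPr(180°) gauche 1.4; CH3(240°)/F(300°) gauche 0.7 → 4.1 kcal/mol.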